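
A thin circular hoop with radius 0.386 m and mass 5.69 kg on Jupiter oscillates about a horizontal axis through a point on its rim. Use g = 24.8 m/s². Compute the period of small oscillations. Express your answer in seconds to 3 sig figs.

I_cm = mr² = 0.8478 kg·m². The pivot is at distance d = 0.386 m from the centre of mass.
By the parallel-axis theorem, I = I_cm + md² = 0.8478 + 0.8478 = 1.696 kg·m².
T = 2π√(I/(mgd)) = 2π√(1.696/(5.69 × 24.8 × 0.386)) = 1.11 s.

1.11 s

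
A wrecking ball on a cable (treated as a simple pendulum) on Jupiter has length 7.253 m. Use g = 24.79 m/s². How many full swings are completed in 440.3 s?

129

T = 2π√(L/g) = 2π√(7.253/24.79) = 3.3986 s.
Number of complete oscillations = ⌊440.3/3.3986⌋ = ⌊129.55⌋ = 129.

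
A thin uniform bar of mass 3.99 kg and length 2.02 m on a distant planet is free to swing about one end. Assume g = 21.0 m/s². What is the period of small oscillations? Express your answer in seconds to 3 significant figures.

For a physical pendulum T = 2π√(I/(mgd)), with d = 1.010 m from pivot to centre of mass.
I_cm = mL²/12 = 3.99 × 2.02²/12 = 1.357 kg·m²; I = I_cm + md² = 1.357 + 3.99 × 1.010² = 5.427 kg·m².
T = 2π√(5.427/(3.99 × 21.0 × 1.010)) = 1.59 s.

1.59 s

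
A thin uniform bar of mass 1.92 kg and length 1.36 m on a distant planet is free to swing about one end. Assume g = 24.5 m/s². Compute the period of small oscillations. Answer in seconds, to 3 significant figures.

1.21 s

For a physical pendulum T = 2π√(I/(mgd)), with d = 0.6800 m from pivot to centre of mass.
I_cm = mL²/12 = 1.92 × 1.36²/12 = 0.2959 kg·m²; I = I_cm + md² = 0.2959 + 1.92 × 0.6800² = 1.184 kg·m².
T = 2π√(1.184/(1.92 × 24.5 × 0.6800)) = 1.21 s.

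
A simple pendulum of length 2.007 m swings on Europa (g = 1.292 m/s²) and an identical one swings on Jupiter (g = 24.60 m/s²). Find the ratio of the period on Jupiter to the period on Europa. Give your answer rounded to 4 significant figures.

0.2292

T ∝ 1/√g, so T₂/T₁ = √(g₁/g₂) = √(1.292/24.60) = 0.2292.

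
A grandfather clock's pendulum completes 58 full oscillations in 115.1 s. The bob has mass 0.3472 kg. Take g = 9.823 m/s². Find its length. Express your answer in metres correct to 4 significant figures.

T = 115.1/58 = 1.9845 s.
From T = 2π√(L/g), L = gT²/(4π²) = 9.823 × 1.9845²/(4π²) = 0.9799 m.

0.9799 m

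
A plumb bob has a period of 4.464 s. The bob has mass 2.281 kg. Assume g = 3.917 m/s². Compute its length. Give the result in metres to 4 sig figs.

From T = 2π√(L/g), L = gT²/(4π²) = 3.917 × 4.4640²/(4π²) = 1.977 m.

1.977 m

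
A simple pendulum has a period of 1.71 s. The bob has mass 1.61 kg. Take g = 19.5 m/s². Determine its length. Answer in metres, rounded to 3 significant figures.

From T = 2π√(L/g), L = gT²/(4π²) = 19.5 × 1.710²/(4π²) = 1.44 m.

1.44 m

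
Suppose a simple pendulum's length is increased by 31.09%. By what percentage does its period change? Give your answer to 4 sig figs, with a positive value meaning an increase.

T ∝ √L, so T'/T = √(1.3109) = 1.1449.
Percentage change in T = (1.1449 − 1) × 100% = 14.49%.

14.49%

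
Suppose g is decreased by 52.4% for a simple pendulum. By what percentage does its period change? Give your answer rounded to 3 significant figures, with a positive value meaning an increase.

44.9%

T ∝ 1/√g, so T'/T = 1/√(0.4760) = 1.449.
Percentage change in T = (1.449 − 1) × 100% = 44.9%.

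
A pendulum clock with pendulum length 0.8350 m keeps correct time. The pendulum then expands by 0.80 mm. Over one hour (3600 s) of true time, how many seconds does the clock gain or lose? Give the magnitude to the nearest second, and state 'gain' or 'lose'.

lose 2 s

T ∝ √L, so T'/T = √(0.83580/0.8350) = 1.00048.
In 3600 s of true time the clock registers 3600/1.00048 = 3598.3 s, so it loses 2 s.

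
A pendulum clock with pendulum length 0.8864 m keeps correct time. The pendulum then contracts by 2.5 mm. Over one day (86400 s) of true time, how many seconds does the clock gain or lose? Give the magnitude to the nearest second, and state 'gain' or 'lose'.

gain 122 s

T ∝ √L, so T'/T = √(0.88390/0.8864) = 0.998589.
In 86400 s of true time the clock registers 86400/0.998589 = 86522.1 s, so it gains 122 s.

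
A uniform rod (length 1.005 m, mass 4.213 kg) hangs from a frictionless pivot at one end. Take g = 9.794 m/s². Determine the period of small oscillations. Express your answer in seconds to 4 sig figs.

1.643 s

For a physical pendulum T = 2π√(I/(mgd)), with d = 0.50250 m from pivot to centre of mass.
I_cm = mL²/12 = 4.213 × 1.005²/12 = 0.35460 kg·m²; I = I_cm + md² = 0.35460 + 4.213 × 0.50250² = 1.4184 kg·m².
T = 2π√(1.4184/(4.213 × 9.794 × 0.50250)) = 1.643 s.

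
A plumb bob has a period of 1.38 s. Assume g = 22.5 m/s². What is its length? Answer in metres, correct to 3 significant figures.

From T = 2π√(L/g), L = gT²/(4π²) = 22.5 × 1.380²/(4π²) = 1.09 m.

1.09 m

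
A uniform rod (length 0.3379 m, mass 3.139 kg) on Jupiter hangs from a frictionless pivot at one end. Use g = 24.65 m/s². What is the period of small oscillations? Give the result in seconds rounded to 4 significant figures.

For a physical pendulum T = 2π√(I/(mgd)), with d = 0.16895 m from pivot to centre of mass.
I_cm = mL²/12 = 3.139 × 0.3379²/12 = 0.029867 kg·m²; I = I_cm + md² = 0.029867 + 3.139 × 0.16895² = 0.11947 kg·m².
T = 2π√(0.11947/(3.139 × 24.65 × 0.16895)) = 0.6006 s.

0.6006 s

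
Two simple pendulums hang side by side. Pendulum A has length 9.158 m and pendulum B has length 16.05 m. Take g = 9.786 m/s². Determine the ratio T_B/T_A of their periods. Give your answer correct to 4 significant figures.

1.324

T ∝ √L, so T_B/T_A = √(L_B/L_A) = √(16.05/9.158) = 1.324.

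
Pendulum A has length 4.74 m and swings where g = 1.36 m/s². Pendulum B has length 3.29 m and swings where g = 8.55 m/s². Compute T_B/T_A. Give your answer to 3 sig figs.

0.332

T = 2π√(L/g), so T_B/T_A = √((L_B/g_B)/(L_A/g_A)) = √((3.29/8.55)/(4.74/1.36)) = 0.332.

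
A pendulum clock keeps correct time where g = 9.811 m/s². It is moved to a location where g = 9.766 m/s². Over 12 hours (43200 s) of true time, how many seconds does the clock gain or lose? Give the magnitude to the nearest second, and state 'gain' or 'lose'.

lose 99 s

The clock's period scales as T ∝ 1/√g, so T'/T = √(9.811/9.766) = 1.00230.
In 43200 s of true time the clock registers 43200/1.00230 = 43100.8 s, so it loses 99 s.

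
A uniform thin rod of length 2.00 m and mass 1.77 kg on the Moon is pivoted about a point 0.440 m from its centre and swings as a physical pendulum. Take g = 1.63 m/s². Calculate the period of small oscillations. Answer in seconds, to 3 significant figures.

5.39 s

For a physical pendulum T = 2π√(I/(mgd)), with d = 0.4400 m from pivot to centre of mass.
I_cm = mL²/12 = 1.77 × 2.00²/12 = 0.5900 kg·m²; I = I_cm + md² = 0.5900 + 1.77 × 0.4400² = 0.9327 kg·m².
T = 2π√(0.9327/(1.77 × 1.63 × 0.4400)) = 5.39 s.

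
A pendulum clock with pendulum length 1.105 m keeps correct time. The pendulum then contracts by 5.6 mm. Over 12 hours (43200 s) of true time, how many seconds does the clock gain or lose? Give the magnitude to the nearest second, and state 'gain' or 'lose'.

gain 110 s

T ∝ √L, so T'/T = √(1.09940/1.105) = 0.997463.
In 43200 s of true time the clock registers 43200/0.997463 = 43309.9 s, so it gains 110 s.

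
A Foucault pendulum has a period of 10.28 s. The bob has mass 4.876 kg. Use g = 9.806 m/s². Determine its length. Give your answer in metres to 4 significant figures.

From T = 2π√(L/g), L = gT²/(4π²) = 9.806 × 10.280²/(4π²) = 26.25 m.

26.25 m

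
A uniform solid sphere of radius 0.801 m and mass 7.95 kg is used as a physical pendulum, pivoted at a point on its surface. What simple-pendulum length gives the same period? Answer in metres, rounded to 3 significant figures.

1.12 m

The equivalent simple-pendulum length is L_eq = I/(md), where I is about the pivot and d = 0.8010 m.
I_cm = (2/5)mR² = 2.040 kg·m², so I = I_cm + md² = 2.040 + 5.101 = 7.141 kg·m².
L_eq = 7.141/(7.95 × 0.8010) = 1.12 m.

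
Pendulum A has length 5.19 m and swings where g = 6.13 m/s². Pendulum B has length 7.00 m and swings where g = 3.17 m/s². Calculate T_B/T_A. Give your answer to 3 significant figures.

1.61

T = 2π√(L/g), so T_B/T_A = √((L_B/g_B)/(L_A/g_A)) = √((7.00/3.17)/(5.19/6.13)) = 1.61.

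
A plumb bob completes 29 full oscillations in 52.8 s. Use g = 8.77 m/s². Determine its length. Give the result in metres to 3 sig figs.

T = 52.8/29 = 1.821 s.
From T = 2π√(L/g), L = gT²/(4π²) = 8.77 × 1.821²/(4π²) = 0.736 m.

0.736 m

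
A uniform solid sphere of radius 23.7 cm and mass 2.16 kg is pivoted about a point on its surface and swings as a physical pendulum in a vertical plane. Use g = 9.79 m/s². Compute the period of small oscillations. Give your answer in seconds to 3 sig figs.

1.16 s

I_cm = (2/5)mr² = 0.04853 kg·m². The pivot is at distance d = 0.237 m from the centre of mass.
By the parallel-axis theorem, I = I_cm + md² = 0.04853 + 0.1213 = 0.1699 kg·m².
T = 2π√(I/(mgd)) = 2π√(0.1699/(2.16 × 9.79 × 0.237)) = 1.16 s.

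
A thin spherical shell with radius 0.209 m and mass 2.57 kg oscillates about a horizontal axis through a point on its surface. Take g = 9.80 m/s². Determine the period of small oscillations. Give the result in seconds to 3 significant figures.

1.18 s

I_cm = (2/3)mr² = 0.07484 kg·m². The pivot is at distance d = 0.209 m from the centre of mass.
By the parallel-axis theorem, I = I_cm + md² = 0.07484 + 0.1123 = 0.1871 kg·m².
T = 2π√(I/(mgd)) = 2π√(0.1871/(2.57 × 9.80 × 0.209)) = 1.18 s.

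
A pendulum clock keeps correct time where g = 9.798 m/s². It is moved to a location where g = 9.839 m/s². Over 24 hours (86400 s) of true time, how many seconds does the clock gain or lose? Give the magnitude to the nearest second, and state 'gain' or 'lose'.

The clock's period scales as T ∝ 1/√g, so T'/T = √(9.798/9.839) = 0.997914.
In 86400 s of true time the clock registers 86400/0.997914 = 86580.6 s, so it gains 181 s.

gain 181 s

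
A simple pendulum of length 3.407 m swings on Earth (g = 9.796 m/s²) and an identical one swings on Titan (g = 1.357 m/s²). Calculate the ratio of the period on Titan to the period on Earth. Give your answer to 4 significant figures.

2.687

T ∝ 1/√g, so T₂/T₁ = √(g₁/g₂) = √(9.796/1.357) = 2.687.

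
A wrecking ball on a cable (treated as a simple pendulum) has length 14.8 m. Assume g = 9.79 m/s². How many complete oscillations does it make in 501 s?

64

T = 2π√(L/g) = 2π√(14.8/9.79) = 7.725 s.
Number of complete oscillations = ⌊501/7.725⌋ = ⌊64.85⌋ = 64.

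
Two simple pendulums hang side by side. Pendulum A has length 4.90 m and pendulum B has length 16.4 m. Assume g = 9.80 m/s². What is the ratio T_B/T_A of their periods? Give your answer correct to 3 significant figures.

T ∝ √L, so T_B/T_A = √(L_B/L_A) = √(16.4/4.90) = 1.83.

1.83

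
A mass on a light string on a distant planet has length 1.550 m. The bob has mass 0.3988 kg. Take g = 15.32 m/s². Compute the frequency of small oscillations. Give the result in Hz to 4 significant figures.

0.5004 Hz

T = 2π√(L/g) = 2π√(1.550/15.32) = 1.9986 s, so f = 1/T = 0.5004 Hz.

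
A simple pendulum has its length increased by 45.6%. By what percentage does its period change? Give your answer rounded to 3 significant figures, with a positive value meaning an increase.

T ∝ √L, so T'/T = √(1.456) = 1.207.
Percentage change in T = (1.207 − 1) × 100% = 20.7%.

20.7%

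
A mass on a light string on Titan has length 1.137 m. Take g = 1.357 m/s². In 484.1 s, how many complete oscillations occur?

84

T = 2π√(L/g) = 2π√(1.137/1.357) = 5.7514 s.
Number of complete oscillations = ⌊484.1/5.7514⌋ = ⌊84.171⌋ = 84.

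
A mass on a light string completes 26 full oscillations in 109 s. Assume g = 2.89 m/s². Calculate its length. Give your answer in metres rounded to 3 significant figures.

1.29 m

T = 109/26 = 4.192 s.
From T = 2π√(L/g), L = gT²/(4π²) = 2.89 × 4.192²/(4π²) = 1.29 m.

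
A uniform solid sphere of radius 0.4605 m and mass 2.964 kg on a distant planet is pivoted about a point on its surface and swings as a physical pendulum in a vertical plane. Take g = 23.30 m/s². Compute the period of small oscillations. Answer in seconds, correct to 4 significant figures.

1.045 s

I_cm = (2/5)mr² = 0.25142 kg·m². The pivot is at distance d = 0.4605 m from the centre of mass.
By the parallel-axis theorem, I = I_cm + md² = 0.25142 + 0.62855 = 0.87997 kg·m².
T = 2π√(I/(mgd)) = 2π√(0.87997/(2.964 × 23.30 × 0.4605)) = 1.045 s.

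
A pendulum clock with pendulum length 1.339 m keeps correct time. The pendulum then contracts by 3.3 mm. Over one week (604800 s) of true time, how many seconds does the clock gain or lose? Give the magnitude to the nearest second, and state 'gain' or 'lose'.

T ∝ √L, so T'/T = √(1.33570/1.339) = 0.998767.
In 604800 s of true time the clock registers 604800/0.998767 = 605546.7 s, so it gains 747 s.

gain 747 s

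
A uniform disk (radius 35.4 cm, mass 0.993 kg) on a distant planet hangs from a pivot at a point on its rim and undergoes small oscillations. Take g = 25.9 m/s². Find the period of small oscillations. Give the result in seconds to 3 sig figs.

0.900 s

I_cm = ½mr² = 0.06222 kg·m². The pivot is at distance d = 0.354 m from the centre of mass.
By the parallel-axis theorem, I = I_cm + md² = 0.06222 + 0.1244 = 0.1867 kg·m².
T = 2π√(I/(mgd)) = 2π√(0.1867/(0.993 × 25.9 × 0.354)) = 0.900 s.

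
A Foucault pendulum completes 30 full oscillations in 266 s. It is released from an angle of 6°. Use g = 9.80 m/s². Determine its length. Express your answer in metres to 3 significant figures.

T = 266/30 = 8.867 s.
From T = 2π√(L/g), L = gT²/(4π²) = 9.80 × 8.867²/(4π²) = 19.5 m.

19.5 m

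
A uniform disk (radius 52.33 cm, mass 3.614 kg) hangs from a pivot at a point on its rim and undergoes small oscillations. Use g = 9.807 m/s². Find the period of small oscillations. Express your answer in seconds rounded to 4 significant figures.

I_cm = ½mr² = 0.49483 kg·m². The pivot is at distance d = 0.5233 m from the centre of mass.
By the parallel-axis theorem, I = I_cm + md² = 0.49483 + 0.98967 = 1.4845 kg·m².
T = 2π√(I/(mgd)) = 2π√(1.4845/(3.614 × 9.807 × 0.5233)) = 1.778 s.

1.778 s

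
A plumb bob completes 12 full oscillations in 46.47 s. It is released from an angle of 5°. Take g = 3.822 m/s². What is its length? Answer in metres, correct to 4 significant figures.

1.452 m

T = 46.47/12 = 3.8725 s.
From T = 2π√(L/g), L = gT²/(4π²) = 3.822 × 3.8725²/(4π²) = 1.452 m.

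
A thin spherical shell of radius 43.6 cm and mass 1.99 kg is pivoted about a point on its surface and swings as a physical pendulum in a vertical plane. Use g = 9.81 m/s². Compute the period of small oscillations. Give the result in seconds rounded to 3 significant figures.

I_cm = (2/3)mr² = 0.2522 kg·m². The pivot is at distance d = 0.436 m from the centre of mass.
By the parallel-axis theorem, I = I_cm + md² = 0.2522 + 0.3783 = 0.6305 kg·m².
T = 2π√(I/(mgd)) = 2π√(0.6305/(1.99 × 9.81 × 0.436)) = 1.71 s.

1.71 s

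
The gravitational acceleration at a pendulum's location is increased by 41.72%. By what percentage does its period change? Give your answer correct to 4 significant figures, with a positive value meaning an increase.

-16.00%

T ∝ 1/√g, so T'/T = 1/√(1.4172) = 0.84001.
Percentage change in T = (0.84001 − 1) × 100% = -16.00%.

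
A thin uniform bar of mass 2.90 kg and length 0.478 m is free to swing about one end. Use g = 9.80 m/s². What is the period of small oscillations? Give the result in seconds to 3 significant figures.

1.13 s

For a physical pendulum T = 2π√(I/(mgd)), with d = 0.2390 m from pivot to centre of mass.
I_cm = mL²/12 = 2.90 × 0.478²/12 = 0.05522 kg·m²; I = I_cm + md² = 0.05522 + 2.90 × 0.2390² = 0.2209 kg·m².
T = 2π√(0.2209/(2.90 × 9.80 × 0.2390)) = 1.13 s.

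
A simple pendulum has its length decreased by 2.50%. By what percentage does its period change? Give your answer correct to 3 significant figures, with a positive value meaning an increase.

T ∝ √L, so T'/T = √(0.9750) = 0.9874.
Percentage change in T = (0.9874 − 1) × 100% = -1.26%.

-1.26%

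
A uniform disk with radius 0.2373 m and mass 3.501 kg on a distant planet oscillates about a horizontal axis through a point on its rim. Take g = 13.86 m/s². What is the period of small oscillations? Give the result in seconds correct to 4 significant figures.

I_cm = ½mr² = 0.098573 kg·m². The pivot is at distance d = 0.2373 m from the centre of mass.
By the parallel-axis theorem, I = I_cm + md² = 0.098573 + 0.19715 = 0.29572 kg·m².
T = 2π√(I/(mgd)) = 2π√(0.29572/(3.501 × 13.86 × 0.2373)) = 1.007 s.

1.007 s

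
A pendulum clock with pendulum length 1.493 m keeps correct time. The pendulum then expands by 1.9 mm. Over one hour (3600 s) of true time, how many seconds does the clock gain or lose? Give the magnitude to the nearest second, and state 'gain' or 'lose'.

T ∝ √L, so T'/T = √(1.49490/1.493) = 1.00064.
In 3600 s of true time the clock registers 3600/1.00064 = 3597.7 s, so it loses 2 s.

lose 2 s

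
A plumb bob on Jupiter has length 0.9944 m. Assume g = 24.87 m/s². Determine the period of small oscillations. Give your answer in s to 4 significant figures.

T = 2π√(L/g) = 2π√(0.9944/24.87) = 2π × 0.19996 = 1.256 s.

1.256 s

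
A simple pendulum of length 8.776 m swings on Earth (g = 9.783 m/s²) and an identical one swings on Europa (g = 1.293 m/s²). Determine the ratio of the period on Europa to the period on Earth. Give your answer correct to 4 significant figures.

T ∝ 1/√g, so T₂/T₁ = √(g₁/g₂) = √(9.783/1.293) = 2.751.

2.751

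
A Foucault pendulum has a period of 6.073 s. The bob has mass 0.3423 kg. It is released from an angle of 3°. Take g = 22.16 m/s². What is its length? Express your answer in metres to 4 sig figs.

20.70 m

From T = 2π√(L/g), L = gT²/(4π²) = 22.16 × 6.0730²/(4π²) = 20.70 m.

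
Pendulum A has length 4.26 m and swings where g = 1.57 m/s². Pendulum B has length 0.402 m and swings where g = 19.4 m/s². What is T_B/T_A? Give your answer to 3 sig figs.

0.0874

T = 2π√(L/g), so T_B/T_A = √((L_B/g_B)/(L_A/g_A)) = √((0.402/19.4)/(4.26/1.57)) = 0.0874.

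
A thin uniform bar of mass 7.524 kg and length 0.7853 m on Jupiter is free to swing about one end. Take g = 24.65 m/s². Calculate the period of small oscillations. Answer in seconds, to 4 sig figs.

For a physical pendulum T = 2π√(I/(mgd)), with d = 0.39265 m from pivot to centre of mass.
I_cm = mL²/12 = 7.524 × 0.7853²/12 = 0.38667 kg·m²; I = I_cm + md² = 0.38667 + 7.524 × 0.39265² = 1.5467 kg·m².
T = 2π√(1.5467/(7.524 × 24.65 × 0.39265)) = 0.9157 s.

0.9157 s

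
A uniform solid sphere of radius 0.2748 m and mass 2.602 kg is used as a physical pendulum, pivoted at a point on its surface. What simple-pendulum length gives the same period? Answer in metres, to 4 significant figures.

The equivalent simple-pendulum length is L_eq = I/(md), where I is about the pivot and d = 0.27480 m.
I_cm = (2/5)mR² = 0.078596 kg·m², so I = I_cm + md² = 0.078596 + 0.19649 = 0.27509 kg·m².
L_eq = 0.27509/(2.602 × 0.27480) = 0.3847 m.

0.3847 m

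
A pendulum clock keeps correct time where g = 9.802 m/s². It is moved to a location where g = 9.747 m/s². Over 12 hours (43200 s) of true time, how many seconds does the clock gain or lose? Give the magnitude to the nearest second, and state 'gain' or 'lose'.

The clock's period scales as T ∝ 1/√g, so T'/T = √(9.802/9.747) = 1.00282.
In 43200 s of true time the clock registers 43200/1.00282 = 43078.6 s, so it loses 121 s.

lose 121 s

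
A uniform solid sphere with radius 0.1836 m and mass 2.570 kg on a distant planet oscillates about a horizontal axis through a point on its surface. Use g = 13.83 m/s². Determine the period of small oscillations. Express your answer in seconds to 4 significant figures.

0.8566 s

I_cm = (2/5)mr² = 0.034653 kg·m². The pivot is at distance d = 0.1836 m from the centre of mass.
By the parallel-axis theorem, I = I_cm + md² = 0.034653 + 0.086632 = 0.12128 kg·m².
T = 2π√(I/(mgd)) = 2π√(0.12128/(2.570 × 13.83 × 0.1836)) = 0.8566 s.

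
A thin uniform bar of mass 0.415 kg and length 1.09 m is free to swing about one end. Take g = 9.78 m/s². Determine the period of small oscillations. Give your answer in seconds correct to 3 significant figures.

For a physical pendulum T = 2π√(I/(mgd)), with d = 0.5450 m from pivot to centre of mass.
I_cm = mL²/12 = 0.415 × 1.09²/12 = 0.04109 kg·m²; I = I_cm + md² = 0.04109 + 0.415 × 0.5450² = 0.1644 kg·m².
T = 2π√(0.1644/(0.415 × 9.78 × 0.5450)) = 1.71 s.

1.71 s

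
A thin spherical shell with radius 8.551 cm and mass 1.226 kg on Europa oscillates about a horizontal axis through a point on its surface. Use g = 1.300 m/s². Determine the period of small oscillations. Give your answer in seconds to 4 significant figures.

2.080 s

I_cm = (2/3)mr² = 0.0059763 kg·m². The pivot is at distance d = 0.08551 m from the centre of mass.
By the parallel-axis theorem, I = I_cm + md² = 0.0059763 + 0.0089645 = 0.014941 kg·m².
T = 2π√(I/(mgd)) = 2π√(0.014941/(1.226 × 1.300 × 0.08551)) = 2.080 s.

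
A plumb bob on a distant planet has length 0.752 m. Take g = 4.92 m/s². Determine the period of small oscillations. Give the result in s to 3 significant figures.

T = 2π√(L/g) = 2π√(0.752/4.92) = 2π × 0.3910 = 2.46 s.

2.46 s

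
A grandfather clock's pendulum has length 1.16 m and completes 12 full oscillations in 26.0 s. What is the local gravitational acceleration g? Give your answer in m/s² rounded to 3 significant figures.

9.76 m/s²

T = 26.0/12 = 2.167 s.
From T = 2π√(L/g), g = 4π²L/T² = 4π² × 1.16/2.167² = 9.76 m/s².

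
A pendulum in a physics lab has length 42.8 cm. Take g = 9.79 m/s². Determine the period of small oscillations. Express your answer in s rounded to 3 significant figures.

T = 2π√(L/g) = 2π√(0.428/9.79) = 2π × 0.2091 = 1.31 s.

1.31 s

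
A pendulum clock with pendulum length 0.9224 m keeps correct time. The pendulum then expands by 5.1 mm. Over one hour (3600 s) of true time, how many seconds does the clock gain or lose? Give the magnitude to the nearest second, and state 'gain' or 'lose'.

T ∝ √L, so T'/T = √(0.92750/0.9224) = 1.00276.
In 3600 s of true time the clock registers 3600/1.00276 = 3590.1 s, so it loses 10 s.

lose 10 s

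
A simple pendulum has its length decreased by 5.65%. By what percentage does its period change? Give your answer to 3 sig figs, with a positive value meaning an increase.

-2.87%

T ∝ √L, so T'/T = √(0.9435) = 0.9713.
Percentage change in T = (0.9713 − 1) × 100% = -2.87%.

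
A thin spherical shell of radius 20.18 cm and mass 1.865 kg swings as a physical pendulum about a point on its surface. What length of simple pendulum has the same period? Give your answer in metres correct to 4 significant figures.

0.3363 m

The equivalent simple-pendulum length is L_eq = I/(md), where I is about the pivot and d = 0.20180 m.
I_cm = (2/3)mR² = 0.050633 kg·m², so I = I_cm + md² = 0.050633 + 0.075949 = 0.12658 kg·m².
L_eq = 0.12658/(1.865 × 0.20180) = 0.3363 m.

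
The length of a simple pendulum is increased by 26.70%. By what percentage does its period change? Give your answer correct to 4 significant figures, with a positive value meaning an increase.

12.56%

T ∝ √L, so T'/T = √(1.2670) = 1.1256.
Percentage change in T = (1.1256 − 1) × 100% = 12.56%.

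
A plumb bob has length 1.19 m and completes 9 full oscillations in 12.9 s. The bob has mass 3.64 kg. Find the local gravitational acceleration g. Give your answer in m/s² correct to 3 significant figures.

T = 12.9/9 = 1.433 s.
From T = 2π√(L/g), g = 4π²L/T² = 4π² × 1.19/1.433² = 22.9 m/s².

22.9 m/s²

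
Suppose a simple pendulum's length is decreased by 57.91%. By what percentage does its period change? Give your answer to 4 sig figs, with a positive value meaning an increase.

-35.12%

T ∝ √L, so T'/T = √(0.42090) = 0.64877.
Percentage change in T = (0.64877 − 1) × 100% = -35.12%.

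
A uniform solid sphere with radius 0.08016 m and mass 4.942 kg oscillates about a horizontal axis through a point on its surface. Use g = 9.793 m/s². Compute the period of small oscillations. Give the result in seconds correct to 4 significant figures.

I_cm = (2/5)mr² = 0.012702 kg·m². The pivot is at distance d = 0.08016 m from the centre of mass.
By the parallel-axis theorem, I = I_cm + md² = 0.012702 + 0.031755 = 0.044458 kg·m².
T = 2π√(I/(mgd)) = 2π√(0.044458/(4.942 × 9.793 × 0.08016)) = 0.6726 s.

0.6726 s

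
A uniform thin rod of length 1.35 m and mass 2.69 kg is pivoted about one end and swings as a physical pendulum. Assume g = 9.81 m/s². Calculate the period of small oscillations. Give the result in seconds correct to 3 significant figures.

1.90 s

For a physical pendulum T = 2π√(I/(mgd)), with d = 0.6750 m from pivot to centre of mass.
I_cm = mL²/12 = 2.69 × 1.35²/12 = 0.4085 kg·m²; I = I_cm + md² = 0.4085 + 2.69 × 0.6750² = 1.634 kg·m².
T = 2π√(1.634/(2.69 × 9.81 × 0.6750)) = 1.90 s.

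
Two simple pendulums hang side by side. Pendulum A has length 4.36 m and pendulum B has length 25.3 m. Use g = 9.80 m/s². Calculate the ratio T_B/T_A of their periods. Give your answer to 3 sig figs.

T ∝ √L, so T_B/T_A = √(L_B/L_A) = √(25.3/4.36) = 2.41.

2.41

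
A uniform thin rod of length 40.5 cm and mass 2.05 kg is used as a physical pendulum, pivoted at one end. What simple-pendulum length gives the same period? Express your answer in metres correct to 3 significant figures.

The equivalent simple-pendulum length is L_eq = I/(md), where I is about the pivot and d = 0.2025 m.
I_cm = (1/12)mL² = 0.02802 kg·m², so I = I_cm + md² = 0.02802 + 0.08406 = 0.1121 kg·m².
L_eq = 0.1121/(2.05 × 0.2025) = 0.270 m.

0.270 m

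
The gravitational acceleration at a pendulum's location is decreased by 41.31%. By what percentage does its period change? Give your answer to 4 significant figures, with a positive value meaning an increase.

T ∝ 1/√g, so T'/T = 1/√(0.58690) = 1.3053.
Percentage change in T = (1.3053 − 1) × 100% = 30.53%.

30.53%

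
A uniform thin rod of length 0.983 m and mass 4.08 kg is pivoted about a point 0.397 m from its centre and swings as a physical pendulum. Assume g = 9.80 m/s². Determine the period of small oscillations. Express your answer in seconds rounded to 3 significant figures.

1.55 s

For a physical pendulum T = 2π√(I/(mgd)), with d = 0.3970 m from pivot to centre of mass.
I_cm = mL²/12 = 4.08 × 0.983²/12 = 0.3285 kg·m²; I = I_cm + md² = 0.3285 + 4.08 × 0.3970² = 0.9716 kg·m².
T = 2π√(0.9716/(4.08 × 9.80 × 0.3970)) = 1.55 s.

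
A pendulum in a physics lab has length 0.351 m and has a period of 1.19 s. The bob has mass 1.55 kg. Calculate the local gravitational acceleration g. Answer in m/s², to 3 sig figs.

From T = 2π√(L/g), g = 4π²L/T² = 4π² × 0.351/1.190² = 9.79 m/s².

9.79 m/s²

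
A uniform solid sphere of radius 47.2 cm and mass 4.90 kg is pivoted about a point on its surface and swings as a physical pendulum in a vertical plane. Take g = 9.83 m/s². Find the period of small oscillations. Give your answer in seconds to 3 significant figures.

I_cm = (2/5)mr² = 0.4367 kg·m². The pivot is at distance d = 0.472 m from the centre of mass.
By the parallel-axis theorem, I = I_cm + md² = 0.4367 + 1.092 = 1.528 kg·m².
T = 2π√(I/(mgd)) = 2π√(1.528/(4.90 × 9.83 × 0.472)) = 1.63 s.

1.63 s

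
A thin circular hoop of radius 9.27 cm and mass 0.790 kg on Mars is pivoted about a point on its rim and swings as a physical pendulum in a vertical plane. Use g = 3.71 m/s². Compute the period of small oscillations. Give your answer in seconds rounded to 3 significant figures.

I_cm = mr² = 0.006789 kg·m². The pivot is at distance d = 0.0927 m from the centre of mass.
By the parallel-axis theorem, I = I_cm + md² = 0.006789 + 0.006789 = 0.01358 kg·m².
T = 2π√(I/(mgd)) = 2π√(0.01358/(0.790 × 3.71 × 0.0927)) = 1.40 s.

1.40 s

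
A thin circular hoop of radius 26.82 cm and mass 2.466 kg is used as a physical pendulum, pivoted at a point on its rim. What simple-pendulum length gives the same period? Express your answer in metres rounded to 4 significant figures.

0.5364 m

The equivalent simple-pendulum length is L_eq = I/(md), where I is about the pivot and d = 0.26820 m.
I_cm = mR² = 0.17738 kg·m², so I = I_cm + md² = 0.17738 + 0.17738 = 0.35476 kg·m².
L_eq = 0.35476/(2.466 × 0.26820) = 0.5364 m.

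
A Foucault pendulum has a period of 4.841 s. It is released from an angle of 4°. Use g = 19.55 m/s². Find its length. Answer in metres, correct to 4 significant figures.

From T = 2π√(L/g), L = gT²/(4π²) = 19.55 × 4.8410²/(4π²) = 11.61 m.

11.61 m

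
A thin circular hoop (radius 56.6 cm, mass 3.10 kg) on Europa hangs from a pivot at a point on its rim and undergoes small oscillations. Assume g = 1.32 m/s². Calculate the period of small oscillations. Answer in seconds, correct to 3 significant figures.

I_cm = mr² = 0.9931 kg·m². The pivot is at distance d = 0.566 m from the centre of mass.
By the parallel-axis theorem, I = I_cm + md² = 0.9931 + 0.9931 = 1.986 kg·m².
T = 2π√(I/(mgd)) = 2π√(1.986/(3.10 × 1.32 × 0.566)) = 5.82 s.

5.82 s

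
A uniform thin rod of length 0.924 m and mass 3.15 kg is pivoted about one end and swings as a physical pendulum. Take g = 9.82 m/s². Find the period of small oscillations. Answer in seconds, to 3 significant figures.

For a physical pendulum T = 2π√(I/(mgd)), with d = 0.4620 m from pivot to centre of mass.
I_cm = mL²/12 = 3.15 × 0.924²/12 = 0.2241 kg·m²; I = I_cm + md² = 0.2241 + 3.15 × 0.4620² = 0.8965 kg·m².
T = 2π√(0.8965/(3.15 × 9.82 × 0.4620)) = 1.57 s.

1.57 s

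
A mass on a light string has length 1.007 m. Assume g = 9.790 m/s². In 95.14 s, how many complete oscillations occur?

T = 2π√(L/g) = 2π√(1.007/9.790) = 2.0151 s.
Number of complete oscillations = ⌊95.14/2.0151⌋ = ⌊47.213⌋ = 47.

47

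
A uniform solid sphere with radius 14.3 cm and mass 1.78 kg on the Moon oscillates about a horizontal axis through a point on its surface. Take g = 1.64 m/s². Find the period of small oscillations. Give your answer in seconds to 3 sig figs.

2.20 s

I_cm = (2/5)mr² = 0.01456 kg·m². The pivot is at distance d = 0.143 m from the centre of mass.
By the parallel-axis theorem, I = I_cm + md² = 0.01456 + 0.03640 = 0.05096 kg·m².
T = 2π√(I/(mgd)) = 2π√(0.05096/(1.78 × 1.64 × 0.143)) = 2.20 s.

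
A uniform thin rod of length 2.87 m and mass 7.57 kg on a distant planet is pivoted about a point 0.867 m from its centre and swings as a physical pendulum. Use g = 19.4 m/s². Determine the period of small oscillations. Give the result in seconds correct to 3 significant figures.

1.84 s

For a physical pendulum T = 2π√(I/(mgd)), with d = 0.8670 m from pivot to centre of mass.
I_cm = mL²/12 = 7.57 × 2.87²/12 = 5.196 kg·m²; I = I_cm + md² = 5.196 + 7.57 × 0.8670² = 10.89 kg·m².
T = 2π√(10.89/(7.57 × 19.4 × 0.8670)) = 1.84 s.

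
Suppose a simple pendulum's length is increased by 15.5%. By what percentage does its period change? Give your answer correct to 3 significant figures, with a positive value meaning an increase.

T ∝ √L, so T'/T = √(1.155) = 1.075.
Percentage change in T = (1.075 − 1) × 100% = 7.47%.

7.47%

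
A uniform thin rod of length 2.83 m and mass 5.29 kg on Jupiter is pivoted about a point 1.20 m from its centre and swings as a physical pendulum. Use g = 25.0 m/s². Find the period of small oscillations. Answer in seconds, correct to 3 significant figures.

1.67 s

For a physical pendulum T = 2π√(I/(mgd)), with d = 1.200 m from pivot to centre of mass.
I_cm = mL²/12 = 5.29 × 2.83²/12 = 3.531 kg·m²; I = I_cm + md² = 3.531 + 5.29 × 1.200² = 11.15 kg·m².
T = 2π√(11.15/(5.29 × 25.0 × 1.200)) = 1.67 s.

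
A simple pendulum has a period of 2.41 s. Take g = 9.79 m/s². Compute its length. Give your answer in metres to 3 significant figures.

From T = 2π√(L/g), L = gT²/(4π²) = 9.79 × 2.410²/(4π²) = 1.44 m.

1.44 m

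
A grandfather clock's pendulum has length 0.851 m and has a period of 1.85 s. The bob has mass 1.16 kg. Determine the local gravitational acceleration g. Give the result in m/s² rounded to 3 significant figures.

From T = 2π√(L/g), g = 4π²L/T² = 4π² × 0.851/1.850² = 9.82 m/s².

9.82 m/s²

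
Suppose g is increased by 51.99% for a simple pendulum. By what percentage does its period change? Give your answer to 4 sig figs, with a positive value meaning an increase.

T ∝ 1/√g, so T'/T = 1/√(1.5199) = 0.81113.
Percentage change in T = (0.81113 − 1) × 100% = -18.89%.

-18.89%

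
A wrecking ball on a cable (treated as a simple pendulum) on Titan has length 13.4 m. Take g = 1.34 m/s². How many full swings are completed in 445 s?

T = 2π√(L/g) = 2π√(13.4/1.34) = 19.87 s.
Number of complete oscillations = ⌊445/19.87⌋ = ⌊22.40⌋ = 22.

22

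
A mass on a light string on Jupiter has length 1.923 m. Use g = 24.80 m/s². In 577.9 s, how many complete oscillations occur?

330

T = 2π√(L/g) = 2π√(1.923/24.80) = 1.7496 s.
Number of complete oscillations = ⌊577.9/1.7496⌋ = ⌊330.30⌋ = 330.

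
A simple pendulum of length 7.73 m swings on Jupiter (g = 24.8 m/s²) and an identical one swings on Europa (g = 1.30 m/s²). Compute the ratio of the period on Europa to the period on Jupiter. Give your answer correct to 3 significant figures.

T ∝ 1/√g, so T₂/T₁ = √(g₁/g₂) = √(24.8/1.30) = 4.37.

4.37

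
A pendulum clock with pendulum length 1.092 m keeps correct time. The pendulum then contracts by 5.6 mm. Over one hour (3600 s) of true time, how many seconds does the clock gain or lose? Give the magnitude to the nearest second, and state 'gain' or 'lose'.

gain 9 s

T ∝ √L, so T'/T = √(1.08640/1.092) = 0.997433.
In 3600 s of true time the clock registers 3600/0.997433 = 3609.3 s, so it gains 9 s.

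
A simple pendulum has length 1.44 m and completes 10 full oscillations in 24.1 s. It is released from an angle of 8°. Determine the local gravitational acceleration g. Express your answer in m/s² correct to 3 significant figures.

9.79 m/s²

T = 24.1/10 = 2.410 s.
From T = 2π√(L/g), g = 4π²L/T² = 4π² × 1.44/2.410² = 9.79 m/s².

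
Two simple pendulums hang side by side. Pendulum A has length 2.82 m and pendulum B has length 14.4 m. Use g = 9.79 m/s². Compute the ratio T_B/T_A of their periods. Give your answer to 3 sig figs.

2.26

T ∝ √L, so T_B/T_A = √(L_B/L_A) = √(14.4/2.82) = 2.26.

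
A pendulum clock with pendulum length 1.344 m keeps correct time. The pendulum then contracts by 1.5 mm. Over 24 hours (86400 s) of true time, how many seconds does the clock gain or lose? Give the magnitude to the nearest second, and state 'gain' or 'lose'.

gain 48 s

T ∝ √L, so T'/T = √(1.34250/1.344) = 0.999442.
In 86400 s of true time the clock registers 86400/0.999442 = 86448.3 s, so it gains 48 s.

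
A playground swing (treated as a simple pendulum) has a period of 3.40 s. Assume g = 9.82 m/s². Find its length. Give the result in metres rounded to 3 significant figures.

From T = 2π√(L/g), L = gT²/(4π²) = 9.82 × 3.400²/(4π²) = 2.88 m.

2.88 m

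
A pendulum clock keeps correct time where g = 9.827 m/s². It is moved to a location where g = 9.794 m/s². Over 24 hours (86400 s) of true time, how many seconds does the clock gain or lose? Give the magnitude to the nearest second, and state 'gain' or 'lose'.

The clock's period scales as T ∝ 1/√g, so T'/T = √(9.827/9.794) = 1.00168.
In 86400 s of true time the clock registers 86400/1.00168 = 86254.8 s, so it loses 145 s.

lose 145 s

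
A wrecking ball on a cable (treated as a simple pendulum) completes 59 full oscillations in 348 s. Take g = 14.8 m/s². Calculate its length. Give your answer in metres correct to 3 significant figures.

13.0 m

T = 348/59 = 5.898 s.
From T = 2π√(L/g), L = gT²/(4π²) = 14.8 × 5.898²/(4π²) = 13.0 m.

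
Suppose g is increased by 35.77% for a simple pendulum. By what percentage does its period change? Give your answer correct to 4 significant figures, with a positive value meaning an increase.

T ∝ 1/√g, so T'/T = 1/√(1.3577) = 0.85822.
Percentage change in T = (0.85822 − 1) × 100% = -14.18%.

-14.18%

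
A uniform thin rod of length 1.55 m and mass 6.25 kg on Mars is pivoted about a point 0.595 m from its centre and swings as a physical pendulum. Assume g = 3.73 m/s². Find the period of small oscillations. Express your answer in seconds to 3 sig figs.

For a physical pendulum T = 2π√(I/(mgd)), with d = 0.5950 m from pivot to centre of mass.
I_cm = mL²/12 = 6.25 × 1.55²/12 = 1.251 kg·m²; I = I_cm + md² = 1.251 + 6.25 × 0.5950² = 3.464 kg·m².
T = 2π√(3.464/(6.25 × 3.73 × 0.5950)) = 3.14 s.

3.14 s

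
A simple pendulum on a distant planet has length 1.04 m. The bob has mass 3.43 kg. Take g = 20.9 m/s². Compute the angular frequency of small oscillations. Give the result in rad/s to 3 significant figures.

4.48 rad/s

ω = √(g/L) = √(20.9/1.04) = 4.48 rad/s.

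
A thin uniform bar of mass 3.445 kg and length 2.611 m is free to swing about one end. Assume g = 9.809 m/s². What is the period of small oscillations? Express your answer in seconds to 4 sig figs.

For a physical pendulum T = 2π√(I/(mgd)), with d = 1.3055 m from pivot to centre of mass.
I_cm = mL²/12 = 3.445 × 2.611²/12 = 1.9571 kg·m²; I = I_cm + md² = 1.9571 + 3.445 × 1.3055² = 7.8286 kg·m².
T = 2π√(7.8286/(3.445 × 9.809 × 1.3055)) = 2.647 s.

2.647 s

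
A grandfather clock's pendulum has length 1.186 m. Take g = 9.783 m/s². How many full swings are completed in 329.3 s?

T = 2π√(L/g) = 2π√(1.186/9.783) = 2.1877 s.
Number of complete oscillations = ⌊329.3/2.1877⌋ = ⌊150.52⌋ = 150.

150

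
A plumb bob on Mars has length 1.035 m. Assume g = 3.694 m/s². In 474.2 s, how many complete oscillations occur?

142

T = 2π√(L/g) = 2π√(1.035/3.694) = 3.3258 s.
Number of complete oscillations = ⌊474.2/3.3258⌋ = ⌊142.58⌋ = 142.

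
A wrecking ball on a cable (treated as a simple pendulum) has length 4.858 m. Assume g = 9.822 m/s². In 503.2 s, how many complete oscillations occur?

113

T = 2π√(L/g) = 2π√(4.858/9.822) = 4.4188 s.
Number of complete oscillations = ⌊503.2/4.4188⌋ = ⌊113.88⌋ = 113.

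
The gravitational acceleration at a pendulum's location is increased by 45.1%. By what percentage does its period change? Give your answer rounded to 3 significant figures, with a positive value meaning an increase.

-17.0%

T ∝ 1/√g, so T'/T = 1/√(1.451) = 0.8302.
Percentage change in T = (0.8302 − 1) × 100% = -17.0%.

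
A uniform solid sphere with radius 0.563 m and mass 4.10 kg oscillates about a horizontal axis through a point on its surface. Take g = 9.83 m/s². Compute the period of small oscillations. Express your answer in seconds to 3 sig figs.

1.78 s

I_cm = (2/5)mr² = 0.5198 kg·m². The pivot is at distance d = 0.563 m from the centre of mass.
By the parallel-axis theorem, I = I_cm + md² = 0.5198 + 1.300 = 1.819 kg·m².
T = 2π√(I/(mgd)) = 2π√(1.819/(4.10 × 9.83 × 0.563)) = 1.78 s.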